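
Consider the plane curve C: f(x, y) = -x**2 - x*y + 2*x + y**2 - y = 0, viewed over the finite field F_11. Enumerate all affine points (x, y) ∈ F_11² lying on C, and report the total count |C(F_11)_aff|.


Affine F_11-points: {(0, 0), (0, 1), (1, 1), (2, 0), (2, 3), (8, 3), (8, 6), (9, 5), (10, 5), (10, 6)}; count = 10.

For each of the 121 pairs (x, y) ∈ F_11², evaluate f(x, y) mod 11. Record the zeros.
  x = 0: [0↦0, 1↦0, 2↦2, 3↦6, 4↦1, 5↦9, 6↦8, 7↦9, 8↦1, 9↦6, 10↦2]  zeros at y ∈ {0, 1}
  x = 1: [0↦1, 1↦0, 2↦1, 3↦4, 4↦9, 5↦5, 6↦3, 7↦3, 8↦5, 9↦9, 10↦4]  zeros at y ∈ {1}
  x = 2: [0↦0, 1↦9, 2↦9, 3↦0, 4↦4, 5↦10, 6↦7, 7↦6, 8↦7, 9↦10, 10↦4]  zeros at y ∈ {0, 3}
  x = 3: [0↦8, 1↦5, 2↦4, 3↦5, 4↦8, 5↦2, 6↦9, 7↦7, 8↦7, 9↦9, 10↦2]  zeros at y ∈ ∅
  x = 4: [0↦3, 1↦10, 2↦8, 3↦8, 4↦10, 5↦3, 6↦9, 7↦6, 8↦5, 9↦6, 10↦9]  zeros at y ∈ ∅
  x = 5: [0↦7, 1↦2, 2↦10, 3↦9, 4↦10, 5↦2, 6↦7, 7↦3, 8↦1, 9↦1, 10↦3]  zeros at y ∈ ∅
  x = 6: [0↦9, 1↦3, 2↦10, 3↦8, 4↦8, 5↦10, 6↦3, 7↦9, 8↦6, 9↦5, 10↦6]  zeros at y ∈ ∅
  x = 7: [0↦9, 1↦2, 2↦8, 3↦5, 4↦4, 5↦5, 6↦8, 7↦2, 8↦9, 9↦7, 10↦7]  zeros at y ∈ ∅
  x = 8: [0↦7, 1↦10, 2↦4, 3↦0, 4↦9, 5↦9, 6↦0, 7↦4, 8↦10, 9↦7, 10↦6]  zeros at y ∈ {3, 6}
  x = 9: [0↦3, 1↦5, 2↦9, 3↦4, 4↦1, 5↦0, 6↦1, 7↦4, 8↦9, 9↦5, 10↦3]  zeros at y ∈ {5}
  x = 10: [0↦8, 1↦9, 2↦1, 3↦6, 4↦2, 5↦0, 6↦0, 7↦2, 8↦6, 9↦1, 10↦9]  zeros at y ∈ {5, 6}
Collecting zeros: affine points = {(0, 0), (0, 1), (1, 1), (2, 0), (2, 3), (8, 3), (8, 6), (9, 5), (10, 5), (10, 6)}.
Total count |C(F_11)_aff| = 10.


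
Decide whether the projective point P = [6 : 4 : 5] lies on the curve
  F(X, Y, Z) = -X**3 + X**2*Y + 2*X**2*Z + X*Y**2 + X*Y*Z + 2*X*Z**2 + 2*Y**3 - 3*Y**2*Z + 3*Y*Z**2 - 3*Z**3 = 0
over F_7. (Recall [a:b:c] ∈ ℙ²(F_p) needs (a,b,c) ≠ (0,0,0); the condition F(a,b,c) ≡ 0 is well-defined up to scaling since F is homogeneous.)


F(6,4,5) ≡ 1 (mod 7); P is NOT on the curve.

Evaluate F(6, 4, 5) term-by-term (mod 7).
  -X**3 ↦ -1·216·1·1 = -216
  X**2*Y ↦ 1·36·4·1 = 144
  2*X**2*Z ↦ 2·36·1·5 = 360
  X*Y**2 ↦ 1·6·16·1 = 96
  X*Y*Z ↦ 1·6·4·5 = 120
  2*X*Z**2 ↦ 2·6·1·25 = 300
  2*Y**3 ↦ 2·1·64·1 = 128
  -3*Y**2*Z ↦ -3·1·16·5 = -240
  3*Y*Z**2 ↦ 3·1·4·25 = 300
  -3*Z**3 ↦ -3·1·1·125 = -375
Sum: F(6, 4, 5) = (-216) + (144) + (360) + (96) + (120) + (300) + (128) + (-240) + (300) + (-375) = 617.
Reducing mod 7: 617 ≡ 1 (mod 7).
Since F(a, b, c) ≡ 1 ≠ 0 (mod 7), P does NOT lie on the curve.


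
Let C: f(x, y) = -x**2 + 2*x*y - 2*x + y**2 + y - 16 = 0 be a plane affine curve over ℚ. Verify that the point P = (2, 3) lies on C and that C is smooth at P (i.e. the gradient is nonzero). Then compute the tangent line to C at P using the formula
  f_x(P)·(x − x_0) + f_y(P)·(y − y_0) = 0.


Tangent line at P: 11*y - 33 = 0.

Step 1: f(2, 3) = 0, so P lies on C.
Step 2: partial derivatives
  f_x(x, y) = -2*x + 2*y - 2, f_y(x, y) = 2*x + 2*y + 1.
  f_x(P) = 0, f_y(P) = 11 (gradient nonzero, so P is smooth).
Step 3: tangent line at P: 0·(x − 2) + 11·(y − 3) = 0.
Expanding: 11*y - 33 = 0.


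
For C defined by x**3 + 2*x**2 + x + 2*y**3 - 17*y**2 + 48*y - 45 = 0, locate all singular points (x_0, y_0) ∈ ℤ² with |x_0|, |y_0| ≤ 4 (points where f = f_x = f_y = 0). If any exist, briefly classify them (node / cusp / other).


Singular points: {(-1, 3)}; classification: node.

Compute partial derivatives:
  f_x = 3*x**2 + 4*x + 1.
  f_y = 6*y**2 - 34*y + 48.
Scan x_0 ∈ {−4, ..., 4}. For each x_0, f_y(x_0, y) is a polynomial in y; find its integer roots y ∈ {−4, ..., 4}, then test f_x and f at those candidates.
  x = -4: f_y(-4, y) = 6*y**2 - 34*y + 48; vanishes at y ∈ {3}. (-4, 3): f_x = 33 ≠ 0.
  x = -3: f_y(-3, y) = 6*y**2 - 34*y + 48; vanishes at y ∈ {3}. (-3, 3): f_x = 16 ≠ 0.
  x = -2: f_y(-2, y) = 6*y**2 - 34*y + 48; vanishes at y ∈ {3}. (-2, 3): f_x = 5 ≠ 0.
  x = -1: f_y(-1, y) = 6*y**2 - 34*y + 48; vanishes at y ∈ {3}. (-1, 3): f_x = 0, f = 0 — SINGULAR.
  x = 0: f_y(0, y) = 6*y**2 - 34*y + 48; vanishes at y ∈ {3}. (0, 3): f_x = 1 ≠ 0.
  x = 1: f_y(1, y) = 6*y**2 - 34*y + 48; vanishes at y ∈ {3}. (1, 3): f_x = 8 ≠ 0.
  x = 2: f_y(2, y) = 6*y**2 - 34*y + 48; vanishes at y ∈ {3}. (2, 3): f_x = 21 ≠ 0.
  x = 3: f_y(3, y) = 6*y**2 - 34*y + 48; vanishes at y ∈ {3}. (3, 3): f_x = 40 ≠ 0.
  x = 4: f_y(4, y) = 6*y**2 - 34*y + 48; vanishes at y ∈ {3}. (4, 3): f_x = 65 ≠ 0.
Only singular point on the grid: (-1, 3).
Classify: substitute x = -1 + u, y = 3 + v and expand: f = u**3 - u**2 + 2*v**3 + v**2.
No constant or linear terms (consistent with a singular point). Quadratic part: -u**2 + v**2. Cubic part: u**3 + 2*v**3.
The quadratic part v**2 - u**2 = (v − u)(v + u) splits into two distinct linear factors, so there are two distinct tangent lines y − 3 = ±(x − -1) — this is a node (ordinary double point).
Classification: node.


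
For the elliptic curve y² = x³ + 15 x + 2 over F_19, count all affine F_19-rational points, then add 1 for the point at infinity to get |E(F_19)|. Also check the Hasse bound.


Affine points = {(3, 6), (3, 13), (6, 2), (6, 17), (8, 8), (8, 11), (9, 7), (9, 12), (11, 4), (11, 15), (13, 0), (14, 7), (14, 12), (15, 7), (15, 12), (16, 5), (16, 14), (18, 9), (18, 10)}; affine count = 19; |E(F_19)| = 20.

Discriminant check: Δ ∝ 4a³ + 27b² = 4·15³ + 27·2² = 4·3375 + 27·4 ≡ 4 (mod 19). Nonzero ⇒ E is nonsingular.
For each x ∈ F_19, compute rhs = x³ + 15·x + 2 mod 19, then count y ∈ F_19 with y² ≡ rhs.
  x = 0: rhs = 2, matching y values: none (0 points).
  x = 1: rhs = 18, matching y values: none (0 points).
  x = 2: rhs = 2, matching y values: none (0 points).
  x = 3: rhs = 17, matching y values: 6, 13 (2 points).
  x = 4: rhs = 12, matching y values: none (0 points).
  x = 5: rhs = 12, matching y values: none (0 points).
  x = 6: rhs = 4, matching y values: 2, 17 (2 points).
  x = 7: rhs = 13, matching y values: none (0 points).
  x = 8: rhs = 7, matching y values: 8, 11 (2 points).
  x = 9: rhs = 11, matching y values: 7, 12 (2 points).
  x = 10: rhs = 12, matching y values: none (0 points).
  x = 11: rhs = 16, matching y values: 4, 15 (2 points).
  x = 12: rhs = 10, matching y values: none (0 points).
  x = 13: rhs = 0, matching y values: 0 (1 points).
  x = 14: rhs = 11, matching y values: 7, 12 (2 points).
  x = 15: rhs = 11, matching y values: 7, 12 (2 points).
  x = 16: rhs = 6, matching y values: 5, 14 (2 points).
  x = 17: rhs = 2, matching y values: none (0 points).
  x = 18: rhs = 5, matching y values: 9, 10 (2 points).
Total affine count: 19.
Full point count |E(F_19)| = 19 + 1 = 20.
Hasse bound: |20 − (19+1)| = |0| = 0 ≤ 2√19 ≈ 8.7178 ✓.


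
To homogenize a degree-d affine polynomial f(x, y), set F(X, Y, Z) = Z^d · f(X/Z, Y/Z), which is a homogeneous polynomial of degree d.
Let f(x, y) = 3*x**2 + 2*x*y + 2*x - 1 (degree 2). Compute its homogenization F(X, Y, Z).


F(X, Y, Z) = 3*X**2 + 2*X*Y + 2*X*Z - Z**2

deg(f) = 2.
Substitute x = X/Z, y = Y/Z into f, then multiply by Z^2.
  monomial 3·x^2·y^0 ↦ 3·X^2·Y^0·Z^0.
  monomial 2·x^1·y^1 ↦ 2·X^1·Y^1·Z^0.
  monomial 2·x^1·y^0 ↦ 2·X^1·Y^0·Z^1.
  monomial -1·x^0·y^0 ↦ -1·X^0·Y^0·Z^2.
Collecting: F(X, Y, Z) = 3*X**2 + 2*X*Y + 2*X*Z - Z**2.


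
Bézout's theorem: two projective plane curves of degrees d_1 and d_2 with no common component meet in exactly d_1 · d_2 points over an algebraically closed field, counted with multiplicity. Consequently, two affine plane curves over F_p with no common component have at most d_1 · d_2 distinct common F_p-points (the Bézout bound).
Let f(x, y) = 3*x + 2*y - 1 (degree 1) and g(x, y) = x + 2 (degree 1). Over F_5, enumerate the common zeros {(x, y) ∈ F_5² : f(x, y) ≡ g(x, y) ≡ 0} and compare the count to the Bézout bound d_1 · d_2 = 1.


Common zeros: {(3, 1)}; count = 1; Bézout bound = 1.

deg(f) = 1, deg(g) = 1, so Bézout bound = 1.
Scan x ∈ F_5. For each x, list the y ∈ F_5 with f(x, y) ≡ 0 and those with g(x, y) ≡ 0 (mod 5); the common zeros in that column are the intersection.
  x = 0: f ≡ 0 at y ∈ {3}; g ≡ 0 at y ∈ ∅; common: ∅.
  x = 1: f ≡ 0 at y ∈ {4}; g ≡ 0 at y ∈ ∅; common: ∅.
  x = 2: f ≡ 0 at y ∈ {0}; g ≡ 0 at y ∈ ∅; common: ∅.
  x = 3: f ≡ 0 at y ∈ {1}; g ≡ 0 at y ∈ {0, 1, 2, 3, 4}; common: {1}.
  x = 4: f ≡ 0 at y ∈ {2}; g ≡ 0 at y ∈ ∅; common: ∅.
Collecting: common zeros = {(3, 1)}, so the count is 1.
Comparison with the Bézout bound: 1 ≤ 1 = deg(f)·deg(g), as expected for curves with no common component (the bound is attained).


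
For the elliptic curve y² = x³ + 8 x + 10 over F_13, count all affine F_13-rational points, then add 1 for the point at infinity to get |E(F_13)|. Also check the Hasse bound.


Affine points = {(0, 6), (0, 7), (3, 3), (3, 10), (6, 1), (6, 12), (8, 1), (8, 12), (11, 5), (11, 8), (12, 1), (12, 12)}; affine count = 12; |E(F_13)| = 13.

Discriminant check: Δ ∝ 4a³ + 27b² = 4·8³ + 27·10² = 4·512 + 27·100 ≡ 3 (mod 13). Nonzero ⇒ E is nonsingular.
For each x ∈ F_13, compute rhs = x³ + 8·x + 10 mod 13, then count y ∈ F_13 with y² ≡ rhs.
  x = 0: rhs = 10, matching y values: 6, 7 (2 points).
  x = 1: rhs = 6, matching y values: none (0 points).
  x = 2: rhs = 8, matching y values: none (0 points).
  x = 3: rhs = 9, matching y values: 3, 10 (2 points).
  x = 4: rhs = 2, matching y values: none (0 points).
  x = 5: rhs = 6, matching y values: none (0 points).
  x = 6: rhs = 1, matching y values: 1, 12 (2 points).
  x = 7: rhs = 6, matching y values: none (0 points).
  x = 8: rhs = 1, matching y values: 1, 12 (2 points).
  x = 9: rhs = 5, matching y values: none (0 points).
  x = 10: rhs = 11, matching y values: none (0 points).
  x = 11: rhs = 12, matching y values: 5, 8 (2 points).
  x = 12: rhs = 1, matching y values: 1, 12 (2 points).
Total affine count: 12.
Full point count |E(F_13)| = 12 + 1 = 13.
Hasse bound: |13 − (13+1)| = |-1| = 1 ≤ 2√13 ≈ 7.2111 ✓.


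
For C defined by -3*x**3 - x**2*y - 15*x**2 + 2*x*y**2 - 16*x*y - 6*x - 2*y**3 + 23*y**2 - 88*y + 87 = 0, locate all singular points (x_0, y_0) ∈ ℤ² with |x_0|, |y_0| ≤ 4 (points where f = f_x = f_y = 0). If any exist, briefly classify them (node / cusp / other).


Singular points: {(-2, 3)}; classification: cusp.

Compute partial derivatives:
  f_x = -9*x**2 - 2*x*y - 30*x + 2*y**2 - 16*y - 6.
  f_y = -x**2 + 4*x*y - 16*x - 6*y**2 + 46*y - 88.
Scan x_0 ∈ {−4, ..., 4}. For each x_0, f_y(x_0, y) is a polynomial in y; find its integer roots y ∈ {−4, ..., 4}, then test f_x and f at those candidates.
  x = -4: f_y(-4, y) = -6*y**2 + 30*y - 40; no integer root y with |y| ≤ 4.
  x = -3: f_y(-3, y) = -6*y**2 + 34*y - 49; no integer root y with |y| ≤ 4.
  x = -2: f_y(-2, y) = -6*y**2 + 38*y - 60; vanishes at y ∈ {3}. (-2, 3): f_x = 0, f = 0 — SINGULAR.
  x = -1: f_y(-1, y) = -6*y**2 + 42*y - 73; no integer root y with |y| ≤ 4.
  x = 0: f_y(0, y) = -6*y**2 + 46*y - 88; vanishes at y ∈ {4}. (0, 4): f_x = -38 ≠ 0.
  x = 1: f_y(1, y) = -6*y**2 + 50*y - 105; no integer root y with |y| ≤ 4.
  x = 2: f_y(2, y) = -6*y**2 + 54*y - 124; no integer root y with |y| ≤ 4.
  x = 3: f_y(3, y) = -6*y**2 + 58*y - 145; no integer root y with |y| ≤ 4.
  x = 4: f_y(4, y) = -6*y**2 + 62*y - 168; no integer root y with |y| ≤ 4.
Only singular point on the grid: (-2, 3).
Classify: substitute x = -2 + u, y = 3 + v and expand: f = -3*u**3 - u**2*v + 2*u*v**2 - 2*v**3 + v**2.
No constant or linear terms (consistent with a singular point). Quadratic part: v**2. Cubic part: -3*u**3 - u**2*v + 2*u*v**2 - 2*v**3.
The quadratic part v**2 is a perfect square, so there is a single (double) tangent line v = 0, i.e. y = 3. Restricting the cubic part to that line (v = 0) leaves -3*u**3 ≠ 0, so f is not divisible by v and the branch is v² ≈ 3*u**3 to lowest order — this is a cusp.
Classification: cusp.


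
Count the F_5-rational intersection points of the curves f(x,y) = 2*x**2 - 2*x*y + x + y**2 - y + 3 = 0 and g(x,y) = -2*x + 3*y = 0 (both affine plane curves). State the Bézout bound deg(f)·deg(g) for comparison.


Common zeros: {(1, 4)}; count = 1; Bézout bound = 2.

deg(f) = 2, deg(g) = 1, so Bézout bound = 2.
Scan x ∈ F_5. For each x, list the y ∈ F_5 with f(x, y) ≡ 0 and those with g(x, y) ≡ 0 (mod 5); the common zeros in that column are the intersection.
  x = 0: f ≡ 0 at y ∈ {2, 4}; g ≡ 0 at y ∈ {0}; common: ∅.
  x = 1: f ≡ 0 at y ∈ {4}; g ≡ 0 at y ∈ {4}; common: {4}.
  x = 2: f ≡ 0 at y ∈ ∅; g ≡ 0 at y ∈ {3}; common: ∅.
  x = 3: f ≡ 0 at y ∈ ∅; g ≡ 0 at y ∈ {2}; common: ∅.
  x = 4: f ≡ 0 at y ∈ {2}; g ≡ 0 at y ∈ {1}; common: ∅.
Collecting: common zeros = {(1, 4)}, so the count is 1.
Comparison with the Bézout bound: 1 ≤ 2 = deg(f)·deg(g), as expected for curves with no common component (the affine F_5-count falls short of the bound because intersections may lie at infinity, over extension fields, or carry multiplicity).


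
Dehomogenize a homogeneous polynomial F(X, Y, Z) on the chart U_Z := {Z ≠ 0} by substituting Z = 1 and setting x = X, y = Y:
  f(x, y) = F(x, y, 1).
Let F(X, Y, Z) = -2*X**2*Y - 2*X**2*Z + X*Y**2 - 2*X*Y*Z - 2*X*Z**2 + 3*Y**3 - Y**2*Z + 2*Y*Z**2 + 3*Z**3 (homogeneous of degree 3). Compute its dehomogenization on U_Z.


f(x, y) = -2*x**2*y - 2*x**2 + x*y**2 - 2*x*y - 2*x + 3*y**3 - y**2 + 2*y + 3

On U_Z we set Z = 1. Each monomial c·X^i·Y^j·Z^k in F becomes c·x^i·y^j·1^k = c·x^i·y^j.
Substituting Z = 1: F(X, Y, 1) = -2*x**2*y - 2*x**2 + x*y**2 - 2*x*y - 2*x + 3*y**3 - y**2 + 2*y + 3.
Note: deg(f) ≤ deg(F) = 3; strict inequality happens when F is divisible by Z (lost terms).


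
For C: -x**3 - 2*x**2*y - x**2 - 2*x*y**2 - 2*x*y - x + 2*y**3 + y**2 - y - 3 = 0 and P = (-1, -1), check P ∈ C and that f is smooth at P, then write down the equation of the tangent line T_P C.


Tangent line at P: -6*x - y - 7 = 0.

Step 1: f(-1, -1) = 0, so P lies on C.
Step 2: partial derivatives
  f_x(x, y) = -3*x**2 - 4*x*y - 2*x - 2*y**2 - 2*y - 1, f_y(x, y) = -2*x**2 - 4*x*y - 2*x + 6*y**2 + 2*y - 1.
  f_x(P) = -6, f_y(P) = -1 (gradient nonzero, so P is smooth).
Step 3: tangent line at P: -6·(x − -1) + -1·(y − -1) = 0.
Expanding: -6*x - y - 7 = 0.


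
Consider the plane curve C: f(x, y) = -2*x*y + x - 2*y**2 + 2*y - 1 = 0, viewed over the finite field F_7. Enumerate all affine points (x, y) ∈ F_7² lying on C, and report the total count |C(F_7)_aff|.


Affine F_7-points: {(1, 0), (3, 2), (3, 3), (4, 5), (4, 6), (6, 1)}; count = 6.

For each of the 49 pairs (x, y) ∈ F_7², evaluate f(x, y) mod 7. Record the zeros.
  x = 0: [0↦6, 1↦6, 2↦2, 3↦1, 4↦3, 5↦1, 6↦2]  zeros at y ∈ ∅
  x = 1: [0↦0, 1↦5, 2↦6, 3↦3, 4↦3, 5↦6, 6↦5]  zeros at y ∈ {0}
  x = 2: [0↦1, 1↦4, 2↦3, 3↦5, 4↦3, 5↦4, 6↦1]  zeros at y ∈ ∅
  x = 3: [0↦2, 1↦3, 2↦0, 3↦0, 4↦3, 5↦2, 6↦4]  zeros at y ∈ {2, 3}
  x = 4: [0↦3, 1↦2, 2↦4, 3↦2, 4↦3, 5↦0, 6↦0]  zeros at y ∈ {5, 6}
  x = 5: [0↦4, 1↦1, 2↦1, 3↦4, 4↦3, 5↦5, 6↦3]  zeros at y ∈ ∅
  x = 6: [0↦5, 1↦0, 2↦5, 3↦6, 4↦3, 5↦3, 6↦6]  zeros at y ∈ {1}
Collecting zeros: affine points = {(1, 0), (3, 2), (3, 3), (4, 5), (4, 6), (6, 1)}.
Total count |C(F_7)_aff| = 6.


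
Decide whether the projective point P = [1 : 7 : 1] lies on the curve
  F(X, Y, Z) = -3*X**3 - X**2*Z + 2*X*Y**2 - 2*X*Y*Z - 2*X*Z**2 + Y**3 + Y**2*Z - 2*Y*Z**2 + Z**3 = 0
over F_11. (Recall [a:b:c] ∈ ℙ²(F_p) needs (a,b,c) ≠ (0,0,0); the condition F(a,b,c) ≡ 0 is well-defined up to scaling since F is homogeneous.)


F(1,7,1) ≡ 6 (mod 11); P is NOT on the curve.

Evaluate F(1, 7, 1) term-by-term (mod 11).
  -3*X**3 ↦ -3·1·1·1 = -3
  -X**2*Z ↦ -1·1·1·1 = -1
  2*X*Y**2 ↦ 2·1·49·1 = 98
  -2*X*Y*Z ↦ -2·1·7·1 = -14
  -2*X*Z**2 ↦ -2·1·1·1 = -2
  Y**3 ↦ 1·1·343·1 = 343
  Y**2*Z ↦ 1·1·49·1 = 49
  -2*Y*Z**2 ↦ -2·1·7·1 = -14
  Z**3 ↦ 1·1·1·1 = 1
Sum: F(1, 7, 1) = (-3) + (-1) + (98) + (-14) + (-2) + (343) + (49) + (-14) + (1) = 457.
Reducing mod 11: 457 ≡ 6 (mod 11).
Since F(a, b, c) ≡ 6 ≠ 0 (mod 11), P does NOT lie on the curve.


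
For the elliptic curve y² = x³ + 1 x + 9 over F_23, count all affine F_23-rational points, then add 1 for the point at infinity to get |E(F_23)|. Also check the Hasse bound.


Affine points = {(0, 3), (0, 20), (3, 4), (3, 19), (4, 10), (4, 13), (5, 1), (5, 22), (6, 1), (6, 22), (8, 0), (12, 1), (12, 22), (15, 8), (15, 15), (16, 2), (16, 21), (20, 5), (20, 18)}; affine count = 19; |E(F_23)| = 20.

Discriminant check: Δ ∝ 4a³ + 27b² = 4·1³ + 27·9² = 4·1 + 27·81 ≡ 6 (mod 23). Nonzero ⇒ E is nonsingular.
For each x ∈ F_23, compute rhs = x³ + 1·x + 9 mod 23, then count y ∈ F_23 with y² ≡ rhs.
  x = 0: rhs = 9, matching y values: 3, 20 (2 points).
  x = 1: rhs = 11, matching y values: none (0 points).
  x = 2: rhs = 19, matching y values: none (0 points).
  x = 3: rhs = 16, matching y values: 4, 19 (2 points).
  x = 4: rhs = 8, matching y values: 10, 13 (2 points).
  x = 5: rhs = 1, matching y values: 1, 22 (2 points).
  x = 6: rhs = 1, matching y values: 1, 22 (2 points).
  x = 7: rhs = 14, matching y values: none (0 points).
  x = 8: rhs = 0, matching y values: 0 (1 points).
  x = 9: rhs = 11, matching y values: none (0 points).
  x = 10: rhs = 7, matching y values: none (0 points).
  x = 11: rhs = 17, matching y values: none (0 points).
  x = 12: rhs = 1, matching y values: 1, 22 (2 points).
  x = 13: rhs = 11, matching y values: none (0 points).
  x = 14: rhs = 7, matching y values: none (0 points).
  x = 15: rhs = 18, matching y values: 8, 15 (2 points).
  x = 16: rhs = 4, matching y values: 2, 21 (2 points).
  x = 17: rhs = 17, matching y values: none (0 points).
  x = 18: rhs = 17, matching y values: none (0 points).
  x = 19: rhs = 10, matching y values: none (0 points).
  x = 20: rhs = 2, matching y values: 5, 18 (2 points).
  x = 21: rhs = 22, matching y values: none (0 points).
  x = 22: rhs = 7, matching y values: none (0 points).
Total affine count: 19.
Full point count |E(F_23)| = 19 + 1 = 20.
Hasse bound: |20 − (23+1)| = |-4| = 4 ≤ 2√23 ≈ 9.5917 ✓.


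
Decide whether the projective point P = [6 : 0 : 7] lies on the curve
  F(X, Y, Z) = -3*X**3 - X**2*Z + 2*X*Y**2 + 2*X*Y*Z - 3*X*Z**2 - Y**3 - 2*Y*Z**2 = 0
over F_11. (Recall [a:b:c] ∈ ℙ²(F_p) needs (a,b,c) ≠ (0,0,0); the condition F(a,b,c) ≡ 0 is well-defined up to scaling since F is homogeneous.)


F(6,0,7) ≡ 0 (mod 11); P is on the curve.

Evaluate F(6, 0, 7) term-by-term (mod 11).
  -3*X**3 ↦ -3·216·1·1 = -648
  -X**2*Z ↦ -1·36·1·7 = -252
  2*X*Y**2 ↦ 2·6·0·1 = 0
  2*X*Y*Z ↦ 2·6·0·7 = 0
  -3*X*Z**2 ↦ -3·6·1·49 = -882
  -Y**3 ↦ -1·1·0·1 = 0
  -2*Y*Z**2 ↦ -2·1·0·49 = 0
Sum: F(6, 0, 7) = (-648) + (-252) + (0) + (0) + (-882) + (0) + (0) = -1782.
Reducing mod 11: -1782 ≡ 0 (mod 11).
Since F(a, b, c) ≡ 0 (mod 11), P lies on the curve.


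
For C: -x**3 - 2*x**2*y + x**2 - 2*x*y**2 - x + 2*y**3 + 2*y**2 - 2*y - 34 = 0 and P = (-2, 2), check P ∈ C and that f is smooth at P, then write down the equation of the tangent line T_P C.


Tangent line at P: -9*x + 38*y - 94 = 0.

Step 1: f(-2, 2) = 0, so P lies on C.
Step 2: partial derivatives
  f_x(x, y) = -3*x**2 - 4*x*y + 2*x - 2*y**2 - 1, f_y(x, y) = -2*x**2 - 4*x*y + 6*y**2 + 4*y - 2.
  f_x(P) = -9, f_y(P) = 38 (gradient nonzero, so P is smooth).
Step 3: tangent line at P: -9·(x − -2) + 38·(y − 2) = 0.
Expanding: -9*x + 38*y - 94 = 0.


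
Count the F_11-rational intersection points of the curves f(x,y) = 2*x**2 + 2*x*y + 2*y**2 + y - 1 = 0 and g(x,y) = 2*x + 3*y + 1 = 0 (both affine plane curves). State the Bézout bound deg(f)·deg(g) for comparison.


Common zeros: {(1, 10), (4, 8)}; count = 2; Bézout bound = 2.

deg(f) = 2, deg(g) = 1, so Bézout bound = 2.
Scan x ∈ F_11. For each x, list the y ∈ F_11 with f(x, y) ≡ 0 and those with g(x, y) ≡ 0 (mod 11); the common zeros in that column are the intersection.
  x = 0: f ≡ 0 at y ∈ {6, 10}; g ≡ 0 at y ∈ {7}; common: ∅.
  x = 1: f ≡ 0 at y ∈ {5, 10}; g ≡ 0 at y ∈ {10}; common: {10}.
  x = 2: f ≡ 0 at y ∈ ∅; g ≡ 0 at y ∈ {2}; common: ∅.
  x = 3: f ≡ 0 at y ∈ {4, 9}; g ≡ 0 at y ∈ {5}; common: ∅.
  x = 4: f ≡ 0 at y ∈ {4, 8}; g ≡ 0 at y ∈ {8}; common: {8}.
  x = 5: f ≡ 0 at y ∈ {5, 6}; g ≡ 0 at y ∈ {0}; common: ∅.
  x = 6: f ≡ 0 at y ∈ ∅; g ≡ 0 at y ∈ {3}; common: ∅.
  x = 7: f ≡ 0 at y ∈ ∅; g ≡ 0 at y ∈ {6}; common: ∅.
  x = 8: f ≡ 0 at y ∈ ∅; g ≡ 0 at y ∈ {9}; common: ∅.
  x = 9: f ≡ 0 at y ∈ ∅; g ≡ 0 at y ∈ {1}; common: ∅.
  x = 10: f ≡ 0 at y ∈ {8, 9}; g ≡ 0 at y ∈ {4}; common: ∅.
Collecting: common zeros = {(1, 10), (4, 8)}, so the count is 2.
Comparison with the Bézout bound: 2 ≤ 2 = deg(f)·deg(g), as expected for curves with no common component (the bound is attained).


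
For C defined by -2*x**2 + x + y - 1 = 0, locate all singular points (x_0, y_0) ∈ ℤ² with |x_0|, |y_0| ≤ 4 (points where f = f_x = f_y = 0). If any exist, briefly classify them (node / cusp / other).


No singular points in the scanned grid; C is smooth there.

Compute partial derivatives:
  f_x = 1 - 4*x.
  f_y = 1.
f_y = 1 is a nonzero constant, so f_y never vanishes: no point (x, y) can satisfy f = f_x = f_y = 0. In particular no (x, y) ∈ {−4, ..., 4}² is singular; the curve is smooth.


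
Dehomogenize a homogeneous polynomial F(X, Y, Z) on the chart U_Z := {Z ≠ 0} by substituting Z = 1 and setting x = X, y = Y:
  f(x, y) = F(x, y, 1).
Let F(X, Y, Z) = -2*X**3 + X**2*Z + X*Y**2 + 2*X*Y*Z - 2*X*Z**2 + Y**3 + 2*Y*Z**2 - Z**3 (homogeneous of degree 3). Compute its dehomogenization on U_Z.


f(x, y) = -2*x**3 + x**2 + x*y**2 + 2*x*y - 2*x + y**3 + 2*y - 1

On U_Z we set Z = 1. Each monomial c·X^i·Y^j·Z^k in F becomes c·x^i·y^j·1^k = c·x^i·y^j.
Substituting Z = 1: F(X, Y, 1) = -2*x**3 + x**2 + x*y**2 + 2*x*y - 2*x + y**3 + 2*y - 1.
Note: deg(f) ≤ deg(F) = 3; strict inequality happens when F is divisible by Z (lost terms).


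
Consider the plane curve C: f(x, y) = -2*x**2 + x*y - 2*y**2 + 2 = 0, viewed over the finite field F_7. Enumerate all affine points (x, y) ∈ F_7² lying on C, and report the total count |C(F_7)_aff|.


Affine F_7-points: {(0, 1), (0, 6), (1, 0), (1, 4), (3, 6), (4, 1), (6, 0), (6, 3)}; count = 8.

For each of the 49 pairs (x, y) ∈ F_7², evaluate f(x, y) mod 7. Record the zeros.
  x = 0: [0↦2, 1↦0, 2↦1, 3↦5, 4↦5, 5↦1, 6↦0]  zeros at y ∈ {1, 6}
  x = 1: [0↦0, 1↦6, 2↦1, 3↦6, 4↦0, 5↦4, 6↦4]  zeros at y ∈ {0, 4}
  x = 2: [0↦1, 1↦1, 2↦4, 3↦3, 4↦5, 5↦3, 6↦4]  zeros at y ∈ ∅
  x = 3: [0↦5, 1↦6, 2↦3, 3↦3, 4↦6, 5↦5, 6↦0]  zeros at y ∈ {6}
  x = 4: [0↦5, 1↦0, 2↦5, 3↦6, 4↦3, 5↦3, 6↦6]  zeros at y ∈ {1}
  x = 5: [0↦1, 1↦4, 2↦3, 3↦5, 4↦3, 5↦4, 6↦1]  zeros at y ∈ ∅
  x = 6: [0↦0, 1↦4, 2↦4, 3↦0, 4↦6, 5↦1, 6↦6]  zeros at y ∈ {0, 3}
Collecting zeros: affine points = {(0, 1), (0, 6), (1, 0), (1, 4), (3, 6), (4, 1), (6, 0), (6, 3)}.
Total count |C(F_7)_aff| = 8.


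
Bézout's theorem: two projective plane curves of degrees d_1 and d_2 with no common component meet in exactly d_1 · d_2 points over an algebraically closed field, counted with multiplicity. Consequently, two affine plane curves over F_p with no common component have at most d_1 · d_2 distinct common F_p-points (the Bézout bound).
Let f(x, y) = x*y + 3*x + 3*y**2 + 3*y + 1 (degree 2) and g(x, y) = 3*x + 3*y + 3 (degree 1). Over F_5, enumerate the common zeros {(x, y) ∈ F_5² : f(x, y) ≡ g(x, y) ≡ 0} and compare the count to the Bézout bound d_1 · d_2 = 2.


Common zeros: ∅; count = 0; Bézout bound = 2.

deg(f) = 2, deg(g) = 1, so Bézout bound = 2.
Scan x ∈ F_5. For each x, list the y ∈ F_5 with f(x, y) ≡ 0 and those with g(x, y) ≡ 0 (mod 5); the common zeros in that column are the intersection.
  x = 0: f ≡ 0 at y ∈ ∅; g ≡ 0 at y ∈ {4}; common: ∅.
  x = 1: f ≡ 0 at y ∈ ∅; g ≡ 0 at y ∈ {3}; common: ∅.
  x = 2: f ≡ 0 at y ∈ {1, 4}; g ≡ 0 at y ∈ {2}; common: ∅.
  x = 3: f ≡ 0 at y ∈ {0, 3}; g ≡ 0 at y ∈ {1}; common: ∅.
  x = 4: f ≡ 0 at y ∈ ∅; g ≡ 0 at y ∈ {0}; common: ∅.
Collecting: common zeros = ∅, so the count is 0.
Comparison with the Bézout bound: 0 ≤ 2 = deg(f)·deg(g), as expected for curves with no common component (the affine F_5-count falls short of the bound because intersections may lie at infinity, over extension fields, or carry multiplicity).


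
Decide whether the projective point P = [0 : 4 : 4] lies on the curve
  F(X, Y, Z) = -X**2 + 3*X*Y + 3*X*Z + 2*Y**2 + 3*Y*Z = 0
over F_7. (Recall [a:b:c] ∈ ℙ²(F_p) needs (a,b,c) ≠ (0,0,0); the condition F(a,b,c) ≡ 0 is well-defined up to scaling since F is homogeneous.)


F(0,4,4) ≡ 3 (mod 7); P is NOT on the curve.

Evaluate F(0, 4, 4) term-by-term (mod 7).
  -X**2 ↦ -1·0·1·1 = 0
  3*X*Y ↦ 3·0·4·1 = 0
  3*X*Z ↦ 3·0·1·4 = 0
  2*Y**2 ↦ 2·1·16·1 = 32
  3*Y*Z ↦ 3·1·4·4 = 48
Sum: F(0, 4, 4) = (0) + (0) + (0) + (32) + (48) = 80.
Reducing mod 7: 80 ≡ 3 (mod 7).
Since F(a, b, c) ≡ 3 ≠ 0 (mod 7), P does NOT lie on the curve.


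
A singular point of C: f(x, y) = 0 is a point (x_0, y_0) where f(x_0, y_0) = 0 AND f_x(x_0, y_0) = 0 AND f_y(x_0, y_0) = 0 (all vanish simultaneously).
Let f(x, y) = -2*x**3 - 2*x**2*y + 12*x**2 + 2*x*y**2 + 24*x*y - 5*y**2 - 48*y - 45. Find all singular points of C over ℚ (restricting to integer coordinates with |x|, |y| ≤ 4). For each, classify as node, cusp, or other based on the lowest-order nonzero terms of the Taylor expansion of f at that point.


Singular points: {(3, -3)}; classification: cusp.

Compute partial derivatives:
  f_x = -6*x**2 - 4*x*y + 24*x + 2*y**2 + 24*y.
  f_y = -2*x**2 + 4*x*y + 24*x - 10*y - 48.
Scan x_0 ∈ {−4, ..., 4}. For each x_0, f_y(x_0, y) is a polynomial in y; find its integer roots y ∈ {−4, ..., 4}, then test f_x and f at those candidates.
  x = -4: f_y(-4, y) = -26*y - 176; no integer root y with |y| ≤ 4.
  x = -3: f_y(-3, y) = -22*y - 138; no integer root y with |y| ≤ 4.
  x = -2: f_y(-2, y) = -18*y - 104; no integer root y with |y| ≤ 4.
  x = -1: f_y(-1, y) = -14*y - 74; no integer root y with |y| ≤ 4.
  x = 0: f_y(0, y) = -10*y - 48; no integer root y with |y| ≤ 4.
  x = 1: f_y(1, y) = -6*y - 26; no integer root y with |y| ≤ 4.
  x = 2: f_y(2, y) = -2*y - 8; vanishes at y ∈ {-4}. (2, -4): f_x = -8 ≠ 0.
  x = 3: f_y(3, y) = 2*y + 6; vanishes at y ∈ {-3}. (3, -3): f_x = 0, f = 0 — SINGULAR.
  x = 4: f_y(4, y) = 6*y + 16; no integer root y with |y| ≤ 4.
Only singular point on the grid: (3, -3).
Classify: substitute x = 3 + u, y = -3 + v and expand: f = -2*u**3 - 2*u**2*v + 2*u*v**2 + v**2.
No constant or linear terms (consistent with a singular point). Quadratic part: v**2. Cubic part: -2*u**3 - 2*u**2*v + 2*u*v**2.
The quadratic part v**2 is a perfect square, so there is a single (double) tangent line v = 0, i.e. y = -3. Restricting the cubic part to that line (v = 0) leaves -2*u**3 ≠ 0, so f is not divisible by v and the branch is v² ≈ 2*u**3 to lowest order — this is a cusp.
Classification: cusp.


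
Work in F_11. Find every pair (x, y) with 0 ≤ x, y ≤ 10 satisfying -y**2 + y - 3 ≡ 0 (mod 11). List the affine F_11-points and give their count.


Affine F_11-points: {(0, 6), (1, 6), (2, 6), (3, 6), (4, 6), (5, 6), (6, 6), (7, 6), (8, 6), (9, 6), (10, 6)}; count = 11.

For each of the 121 pairs (x, y) ∈ F_11², evaluate f(x, y) mod 11. Record the zeros.
  x = 0: [0↦8, 1↦8, 2↦6, 3↦2, 4↦7, 5↦10, 6↦0, 7↦10, 8↦7, 9↦2, 10↦6]  zeros at y ∈ {6}
  x = 1: [0↦8, 1↦8, 2↦6, 3↦2, 4↦7, 5↦10, 6↦0, 7↦10, 8↦7, 9↦2, 10↦6]  zeros at y ∈ {6}
  x = 2: [0↦8, 1↦8, 2↦6, 3↦2, 4↦7, 5↦10, 6↦0, 7↦10, 8↦7, 9↦2, 10↦6]  zeros at y ∈ {6}
  x = 3: [0↦8, 1↦8, 2↦6, 3↦2, 4↦7, 5↦10, 6↦0, 7↦10, 8↦7, 9↦2, 10↦6]  zeros at y ∈ {6}
  x = 4: [0↦8, 1↦8, 2↦6, 3↦2, 4↦7, 5↦10, 6↦0, 7↦10, 8↦7, 9↦2, 10↦6]  zeros at y ∈ {6}
  x = 5: [0↦8, 1↦8, 2↦6, 3↦2, 4↦7, 5↦10, 6↦0, 7↦10, 8↦7, 9↦2, 10↦6]  zeros at y ∈ {6}
  x = 6: [0↦8, 1↦8, 2↦6, 3↦2, 4↦7, 5↦10, 6↦0, 7↦10, 8↦7, 9↦2, 10↦6]  zeros at y ∈ {6}
  x = 7: [0↦8, 1↦8, 2↦6, 3↦2, 4↦7, 5↦10, 6↦0, 7↦10, 8↦7, 9↦2, 10↦6]  zeros at y ∈ {6}
  x = 8: [0↦8, 1↦8, 2↦6, 3↦2, 4↦7, 5↦10, 6↦0, 7↦10, 8↦7, 9↦2, 10↦6]  zeros at y ∈ {6}
  x = 9: [0↦8, 1↦8, 2↦6, 3↦2, 4↦7, 5↦10, 6↦0, 7↦10, 8↦7, 9↦2, 10↦6]  zeros at y ∈ {6}
  x = 10: [0↦8, 1↦8, 2↦6, 3↦2, 4↦7, 5↦10, 6↦0, 7↦10, 8↦7, 9↦2, 10↦6]  zeros at y ∈ {6}
Collecting zeros: affine points = {(0, 6), (1, 6), (2, 6), (3, 6), (4, 6), (5, 6), (6, 6), (7, 6), (8, 6), (9, 6), (10, 6)}.
Total count |C(F_11)_aff| = 11.


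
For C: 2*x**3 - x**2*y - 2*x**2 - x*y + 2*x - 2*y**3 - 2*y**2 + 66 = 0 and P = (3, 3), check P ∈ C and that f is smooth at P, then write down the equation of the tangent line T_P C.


Tangent line at P: 23*x - 78*y + 165 = 0.

Step 1: f(3, 3) = 0, so P lies on C.
Step 2: partial derivatives
  f_x(x, y) = 6*x**2 - 2*x*y - 4*x - y + 2, f_y(x, y) = -x**2 - x - 6*y**2 - 4*y.
  f_x(P) = 23, f_y(P) = -78 (gradient nonzero, so P is smooth).
Step 3: tangent line at P: 23·(x − 3) + -78·(y − 3) = 0.
Expanding: 23*x - 78*y + 165 = 0.


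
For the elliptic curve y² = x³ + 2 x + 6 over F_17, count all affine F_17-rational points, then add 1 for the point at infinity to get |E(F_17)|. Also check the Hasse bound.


Affine points = {(1, 3), (1, 14), (2, 1), (2, 16), (6, 8), (6, 9), (11, 4), (11, 13), (13, 6), (13, 11)}; affine count = 10; |E(F_17)| = 11.

Discriminant check: Δ ∝ 4a³ + 27b² = 4·2³ + 27·6² = 4·8 + 27·36 ≡ 1 (mod 17). Nonzero ⇒ E is nonsingular.
For each x ∈ F_17, compute rhs = x³ + 2·x + 6 mod 17, then count y ∈ F_17 with y² ≡ rhs.
  x = 0: rhs = 6, matching y values: none (0 points).
  x = 1: rhs = 9, matching y values: 3, 14 (2 points).
  x = 2: rhs = 1, matching y values: 1, 16 (2 points).
  x = 3: rhs = 5, matching y values: none (0 points).
  x = 4: rhs = 10, matching y values: none (0 points).
  x = 5: rhs = 5, matching y values: none (0 points).
  x = 6: rhs = 13, matching y values: 8, 9 (2 points).
  x = 7: rhs = 6, matching y values: none (0 points).
  x = 8: rhs = 7, matching y values: none (0 points).
  x = 9: rhs = 5, matching y values: none (0 points).
  x = 10: rhs = 6, matching y values: none (0 points).
  x = 11: rhs = 16, matching y values: 4, 13 (2 points).
  x = 12: rhs = 7, matching y values: none (0 points).
  x = 13: rhs = 2, matching y values: 6, 11 (2 points).
  x = 14: rhs = 7, matching y values: none (0 points).
  x = 15: rhs = 11, matching y values: none (0 points).
  x = 16: rhs = 3, matching y values: none (0 points).
Total affine count: 10.
Full point count |E(F_17)| = 10 + 1 = 11.
Hasse bound: |11 − (17+1)| = |-7| = 7 ≤ 2√17 ≈ 8.2462 ✓.


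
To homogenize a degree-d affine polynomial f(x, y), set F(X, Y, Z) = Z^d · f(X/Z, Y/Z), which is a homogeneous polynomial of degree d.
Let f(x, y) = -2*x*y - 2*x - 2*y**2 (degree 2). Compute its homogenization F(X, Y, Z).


F(X, Y, Z) = -2*X*Y - 2*X*Z - 2*Y**2

deg(f) = 2.
Substitute x = X/Z, y = Y/Z into f, then multiply by Z^2.
  monomial -2·x^1·y^1 ↦ -2·X^1·Y^1·Z^0.
  monomial -2·x^1·y^0 ↦ -2·X^1·Y^0·Z^1.
  monomial -2·x^0·y^2 ↦ -2·X^0·Y^2·Z^0.
Collecting: F(X, Y, Z) = -2*X*Y - 2*X*Z - 2*Y**2.


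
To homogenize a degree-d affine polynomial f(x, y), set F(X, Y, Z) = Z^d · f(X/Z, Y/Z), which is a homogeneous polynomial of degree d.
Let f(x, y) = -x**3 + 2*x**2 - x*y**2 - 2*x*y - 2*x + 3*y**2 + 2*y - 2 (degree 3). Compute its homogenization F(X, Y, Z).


F(X, Y, Z) = -X**3 + 2*X**2*Z - X*Y**2 - 2*X*Y*Z - 2*X*Z**2 + 3*Y**2*Z + 2*Y*Z**2 - 2*Z**3

deg(f) = 3.
Substitute x = X/Z, y = Y/Z into f, then multiply by Z^3.
  monomial -1·x^3·y^0 ↦ -1·X^3·Y^0·Z^0.
  monomial 2·x^2·y^0 ↦ 2·X^2·Y^0·Z^1.
  monomial -1·x^1·y^2 ↦ -1·X^1·Y^2·Z^0.
  monomial -2·x^1·y^1 ↦ -2·X^1·Y^1·Z^1.
  monomial -2·x^1·y^0 ↦ -2·X^1·Y^0·Z^2.
  monomial 3·x^0·y^2 ↦ 3·X^0·Y^2·Z^1.
  monomial 2·x^0·y^1 ↦ 2·X^0·Y^1·Z^2.
  monomial -2·x^0·y^0 ↦ -2·X^0·Y^0·Z^3.
Collecting: F(X, Y, Z) = -X**3 + 2*X**2*Z - X*Y**2 - 2*X*Y*Z - 2*X*Z**2 + 3*Y**2*Z + 2*Y*Z**2 - 2*Z**3.


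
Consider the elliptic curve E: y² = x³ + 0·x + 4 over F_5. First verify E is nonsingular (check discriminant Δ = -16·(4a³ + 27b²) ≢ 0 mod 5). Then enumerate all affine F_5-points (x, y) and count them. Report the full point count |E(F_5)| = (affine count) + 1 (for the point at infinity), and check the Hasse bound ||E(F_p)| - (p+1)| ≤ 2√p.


Affine points = {(0, 2), (0, 3), (1, 0), (3, 1), (3, 4)}; affine count = 5; |E(F_5)| = 6.

Discriminant check: Δ ∝ 4a³ + 27b² = 4·0³ + 27·4² = 4·0 + 27·16 ≡ 2 (mod 5). Nonzero ⇒ E is nonsingular.
For each x ∈ F_5, compute rhs = x³ + 0·x + 4 mod 5, then count y ∈ F_5 with y² ≡ rhs.
  x = 0: rhs = 4, matching y values: 2, 3 (2 points).
  x = 1: rhs = 0, matching y values: 0 (1 points).
  x = 2: rhs = 2, matching y values: none (0 points).
  x = 3: rhs = 1, matching y values: 1, 4 (2 points).
  x = 4: rhs = 3, matching y values: none (0 points).
Total affine count: 5.
Full point count |E(F_5)| = 5 + 1 = 6.
Hasse bound: |6 − (5+1)| = |0| = 0 ≤ 2√5 ≈ 4.4721 ✓.


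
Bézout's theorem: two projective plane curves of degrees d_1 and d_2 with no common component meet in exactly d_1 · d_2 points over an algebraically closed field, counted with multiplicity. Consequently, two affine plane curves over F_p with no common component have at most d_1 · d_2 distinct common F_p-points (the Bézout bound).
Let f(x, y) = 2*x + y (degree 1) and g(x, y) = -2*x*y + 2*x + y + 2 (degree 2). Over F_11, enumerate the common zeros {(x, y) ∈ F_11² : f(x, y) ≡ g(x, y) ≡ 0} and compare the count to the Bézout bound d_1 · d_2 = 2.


Common zeros: {(4, 3), (7, 8)}; count = 2; Bézout bound = 2.

deg(f) = 1, deg(g) = 2, so Bézout bound = 2.
Scan x ∈ F_11. For each x, list the y ∈ F_11 with f(x, y) ≡ 0 and those with g(x, y) ≡ 0 (mod 11); the common zeros in that column are the intersection.
  x = 0: f ≡ 0 at y ∈ {0}; g ≡ 0 at y ∈ {9}; common: ∅.
  x = 1: f ≡ 0 at y ∈ {9}; g ≡ 0 at y ∈ {4}; common: ∅.
  x = 2: f ≡ 0 at y ∈ {7}; g ≡ 0 at y ∈ {2}; common: ∅.
  x = 3: f ≡ 0 at y ∈ {5}; g ≡ 0 at y ∈ {6}; common: ∅.
  x = 4: f ≡ 0 at y ∈ {3}; g ≡ 0 at y ∈ {3}; common: {3}.
  x = 5: f ≡ 0 at y ∈ {1}; g ≡ 0 at y ∈ {5}; common: ∅.
  x = 6: f ≡ 0 at y ∈ {10}; g ≡ 0 at y ∈ ∅; common: ∅.
  x = 7: f ≡ 0 at y ∈ {8}; g ≡ 0 at y ∈ {8}; common: {8}.
  x = 8: f ≡ 0 at y ∈ {6}; g ≡ 0 at y ∈ {10}; common: ∅.
  x = 9: f ≡ 0 at y ∈ {4}; g ≡ 0 at y ∈ {7}; common: ∅.
  x = 10: f ≡ 0 at y ∈ {2}; g ≡ 0 at y ∈ {0}; common: ∅.
Collecting: common zeros = {(4, 3), (7, 8)}, so the count is 2.
Comparison with the Bézout bound: 2 ≤ 2 = deg(f)·deg(g), as expected for curves with no common component (the bound is attained).


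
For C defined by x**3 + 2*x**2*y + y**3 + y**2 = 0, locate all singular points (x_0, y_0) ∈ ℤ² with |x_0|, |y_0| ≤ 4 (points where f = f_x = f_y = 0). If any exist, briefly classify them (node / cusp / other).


Singular points: {(0, 0)}; classification: cusp.

Compute partial derivatives:
  f_x = 3*x**2 + 4*x*y.
  f_y = 2*x**2 + 3*y**2 + 2*y.
Scan x_0 ∈ {−4, ..., 4}. For each x_0, f_y(x_0, y) is a polynomial in y; find its integer roots y ∈ {−4, ..., 4}, then test f_x and f at those candidates.
  x = -4: f_y(-4, y) = 3*y**2 + 2*y + 32; no integer root y with |y| ≤ 4.
  x = -3: f_y(-3, y) = 3*y**2 + 2*y + 18; no integer root y with |y| ≤ 4.
  x = -2: f_y(-2, y) = 3*y**2 + 2*y + 8; no integer root y with |y| ≤ 4.
  x = -1: f_y(-1, y) = 3*y**2 + 2*y + 2; no integer root y with |y| ≤ 4.
  x = 0: f_y(0, y) = 3*y**2 + 2*y; vanishes at y ∈ {0}. (0, 0): f_x = 0, f = 0 — SINGULAR.
  x = 1: f_y(1, y) = 3*y**2 + 2*y + 2; no integer root y with |y| ≤ 4.
  x = 2: f_y(2, y) = 3*y**2 + 2*y + 8; no integer root y with |y| ≤ 4.
  x = 3: f_y(3, y) = 3*y**2 + 2*y + 18; no integer root y with |y| ≤ 4.
  x = 4: f_y(4, y) = 3*y**2 + 2*y + 32; no integer root y with |y| ≤ 4.
Only singular point on the grid: (0, 0).
Classify: substitute x = 0 + u, y = 0 + v and expand: f = u**3 + 2*u**2*v + v**3 + v**2.
No constant or linear terms (consistent with a singular point). Quadratic part: v**2. Cubic part: u**3 + 2*u**2*v + v**3.
The quadratic part v**2 is a perfect square, so there is a single (double) tangent line v = 0, i.e. y = 0. Restricting the cubic part to that line (v = 0) leaves u**3 ≠ 0, so f is not divisible by v and the branch is v² ≈ -u**3 to lowest order — this is a cusp.
Classification: cusp.


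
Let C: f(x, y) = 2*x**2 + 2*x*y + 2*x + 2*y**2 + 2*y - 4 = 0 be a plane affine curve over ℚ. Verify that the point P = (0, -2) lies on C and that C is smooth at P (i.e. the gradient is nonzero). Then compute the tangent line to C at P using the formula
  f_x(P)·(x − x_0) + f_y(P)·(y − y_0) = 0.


Tangent line at P: -2*x - 6*y - 12 = 0.

Step 1: f(0, -2) = 0, so P lies on C.
Step 2: partial derivatives
  f_x(x, y) = 4*x + 2*y + 2, f_y(x, y) = 2*x + 4*y + 2.
  f_x(P) = -2, f_y(P) = -6 (gradient nonzero, so P is smooth).
Step 3: tangent line at P: -2·(x − 0) + -6·(y − -2) = 0.
Expanding: -2*x - 6*y - 12 = 0.


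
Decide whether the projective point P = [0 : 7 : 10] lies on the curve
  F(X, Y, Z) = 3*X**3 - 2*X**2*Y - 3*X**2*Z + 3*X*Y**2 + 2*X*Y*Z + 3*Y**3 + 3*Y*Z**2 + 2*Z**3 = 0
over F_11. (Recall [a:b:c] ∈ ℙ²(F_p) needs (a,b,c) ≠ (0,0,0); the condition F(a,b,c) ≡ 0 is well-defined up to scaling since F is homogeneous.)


F(0,7,10) ≡ 3 (mod 11); P is NOT on the curve.

Evaluate F(0, 7, 10) term-by-term (mod 11).
  3*X**3 ↦ 3·0·1·1 = 0
  -2*X**2*Y ↦ -2·0·7·1 = 0
  -3*X**2*Z ↦ -3·0·1·10 = 0
  3*X*Y**2 ↦ 3·0·49·1 = 0
  2*X*Y*Z ↦ 2·0·7·10 = 0
  3*Y**3 ↦ 3·1·343·1 = 1029
  3*Y*Z**2 ↦ 3·1·7·100 = 2100
  2*Z**3 ↦ 2·1·1·1000 = 2000
Sum: F(0, 7, 10) = (0) + (0) + (0) + (0) + (0) + (1029) + (2100) + (2000) = 5129.
Reducing mod 11: 5129 ≡ 3 (mod 11).
Since F(a, b, c) ≡ 3 ≠ 0 (mod 11), P does NOT lie on the curve.


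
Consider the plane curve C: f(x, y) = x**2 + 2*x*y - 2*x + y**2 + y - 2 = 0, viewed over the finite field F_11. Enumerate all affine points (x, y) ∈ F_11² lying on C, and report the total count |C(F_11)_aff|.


Affine F_11-points: {(0, 1), (0, 9), (2, 3), (3, 7), (3, 8), (5, 3), (5, 8), (6, 0), (6, 9), (7, 0), (7, 7)}; count = 11.

For each of the 121 pairs (x, y) ∈ F_11², evaluate f(x, y) mod 11. Record the zeros.
  x = 0: [0↦9, 1↦0, 2↦4, 3↦10, 4↦7, 5↦6, 6↦7, 7↦10, 8↦4, 9↦0, 10↦9]  zeros at y ∈ {1, 9}
  x = 1: [0↦8, 1↦1, 2↦7, 3↦4, 4↦3, 5↦4, 6↦7, 7↦1, 8↦8, 9↦6, 10↦6]  zeros at y ∈ ∅
  x = 2: [0↦9, 1↦4, 2↦1, 3↦0, 4↦1, 5↦4, 6↦9, 7↦5, 8↦3, 9↦3, 10↦5]  zeros at y ∈ {3}
  x = 3: [0↦1, 1↦9, 2↦8, 3↦9, 4↦1, 5↦6, 6↦2, 7↦0, 8↦0, 9↦2, 10↦6]  zeros at y ∈ {7, 8}
  x = 4: [0↦6, 1↦5, 2↦6, 3↦9, 4↦3, 5↦10, 6↦8, 7↦8, 8↦10, 9↦3, 10↦9]  zeros at y ∈ ∅
  x = 5: [0↦2, 1↦3, 2↦6, 3↦0, 4↦7, 5↦5, 6↦5, 7↦7, 8↦0, 9↦6, 10↦3]  zeros at y ∈ {3, 8}
  x = 6: [0↦0, 1↦3, 2↦8, 3↦4, 4↦2, 5↦2, 6↦4, 7↦8, 8↦3, 9↦0, 10↦10]  zeros at y ∈ {0, 9}
  x = 7: [0↦0, 1↦5, 2↦1, 3↦10, 4↦10, 5↦1, 6↦5, 7↦0, 8↦8, 9↦7, 10↦8]  zeros at y ∈ {0, 7}
  x = 8: [0↦2, 1↦9, 2↦7, 3↦7, 4↦9, 5↦2, 6↦8, 7↦5, 8↦4, 9↦5, 10↦8]  zeros at y ∈ ∅
  x = 9: [0↦6, 1↦4, 2↦4, 3↦6, 4↦10, 5↦5, 6↦2, 7↦1, 8↦2, 9↦5, 10↦10]  zeros at y ∈ ∅
  x = 10: [0↦1, 1↦1, 2↦3, 3↦7, 4↦2, 5↦10, 6↦9, 7↦10, 8↦2, 9↦7, 10↦3]  zeros at y ∈ ∅
Collecting zeros: affine points = {(0, 1), (0, 9), (2, 3), (3, 7), (3, 8), (5, 3), (5, 8), (6, 0), (6, 9), (7, 0), (7, 7)}.
Total count |C(F_11)_aff| = 11.
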